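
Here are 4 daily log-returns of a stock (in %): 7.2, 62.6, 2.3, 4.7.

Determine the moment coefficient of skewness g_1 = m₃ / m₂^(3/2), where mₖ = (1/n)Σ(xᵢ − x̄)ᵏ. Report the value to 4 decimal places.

1.1383

x̄ = (7.2 + 62.6 + 2.3 + 4.7) / 4 = 19.2000
deviations (xᵢ − x̄): -12.0000, 43.4000, -16.9000, -14.5000
Σ(xᵢ − x̄)² = 2523.4200 ⇒ m₂ = 2523.4200/4 = 630.85500
Σ(xᵢ − x̄)³ = 72143.0700 ⇒ m₃ = 72143.0700/4 = 18035.76750
m₂^(3/2) = 630.85500^(1.5) = 15845.07592
g_1 = m₃ / m₂^(3/2) = 18035.76750 / 15845.07592 ≈ 1.1383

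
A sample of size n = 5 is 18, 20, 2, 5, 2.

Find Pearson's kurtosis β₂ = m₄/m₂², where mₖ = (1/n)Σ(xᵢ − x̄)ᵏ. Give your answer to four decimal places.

x̄ = 9.4000
Σ(xᵢ − x̄)² = 315.2000 ⇒ m₂ = 63.04000
Σ(xᵢ − x̄)⁴ = 24466.9760 ⇒ m₄ = 4893.39520
m₂² = 3974.04160
β₂ = m₄/m₂² = 4893.39520 / 3974.04160 ≈ 1.2313

1.2313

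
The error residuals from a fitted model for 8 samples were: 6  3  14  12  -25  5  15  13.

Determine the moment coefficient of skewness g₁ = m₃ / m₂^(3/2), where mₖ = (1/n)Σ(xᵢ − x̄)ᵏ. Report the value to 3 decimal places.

x̄ = (6 + 3 + 14 + 12 - 25 + 5 + 15 + 13) / 8 = 5.3750
deviations (xᵢ − x̄): 0.6250, -2.3750, 8.6250, 6.6250, -30.3750, -0.3750, 9.6250, 7.6250
Σ(xᵢ − x̄)² = 1197.8750 ⇒ m₂ = 1197.8750/8 = 149.73438
Σ(xᵢ − x̄)³ = -25771.0313 ⇒ m₃ = -25771.0313/8 = -3221.37891
m₂^(3/2) = 149.73438^(1.5) = 1832.23963
g₁ = m₃ / m₂^(3/2) = -3221.37891 / 1832.23963 ≈ -1.758

-1.758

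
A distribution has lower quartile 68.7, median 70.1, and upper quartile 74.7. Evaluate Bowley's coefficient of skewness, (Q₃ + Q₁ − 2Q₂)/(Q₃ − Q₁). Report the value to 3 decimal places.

numerator: Q₃ + Q₁ − 2Q₂ = 74.7 + 68.7 − 2×70.1 = 3.2000
denominator: Q₃ − Q₁ = 74.7 − 68.7 = 6.0000
Bowley skewness = 3.2000 / 6.0000 ≈ 0.533

0.533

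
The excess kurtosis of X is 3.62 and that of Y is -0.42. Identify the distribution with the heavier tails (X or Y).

Higher excess kurtosis ⇒ heavier tails relative to the normal distribution.
3.62 vs -0.42: the larger is 3.62, so X has heavier tails. (X is leptokurtic — heavier-than-normal tails; the other is platykurtic.)

X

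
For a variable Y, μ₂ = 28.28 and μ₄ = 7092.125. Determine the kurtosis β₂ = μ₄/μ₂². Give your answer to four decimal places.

μ₂² = 28.28² = 799.75840
μ₄/μ₂² = 7092.125 / 799.75840 = 8.86783
β₂ ≈ 8.8678

8.8678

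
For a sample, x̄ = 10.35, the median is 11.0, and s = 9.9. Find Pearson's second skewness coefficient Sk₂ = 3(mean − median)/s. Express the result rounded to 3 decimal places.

Sk₂ = 3(10.35 − 11.0) / 9.9 = 3 × -0.6500 / 9.9
    = -1.9500 / 9.9 ≈ -0.197

-0.197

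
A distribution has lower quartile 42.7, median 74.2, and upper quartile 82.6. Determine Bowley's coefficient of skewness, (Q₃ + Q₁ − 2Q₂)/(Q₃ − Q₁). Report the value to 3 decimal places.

numerator: Q₃ + Q₁ − 2Q₂ = 82.6 + 42.7 − 2×74.2 = -23.1000
denominator: Q₃ − Q₁ = 82.6 − 42.7 = 39.9000
Bowley skewness = -23.1000 / 39.9000 ≈ -0.579

-0.579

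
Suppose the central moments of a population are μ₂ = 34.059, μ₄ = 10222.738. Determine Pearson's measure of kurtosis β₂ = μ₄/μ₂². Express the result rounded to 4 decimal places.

8.8126

μ₂² = 34.059² = 1160.01548
μ₄/μ₂² = 10222.738 / 1160.01548 = 8.81259
β₂ ≈ 8.8126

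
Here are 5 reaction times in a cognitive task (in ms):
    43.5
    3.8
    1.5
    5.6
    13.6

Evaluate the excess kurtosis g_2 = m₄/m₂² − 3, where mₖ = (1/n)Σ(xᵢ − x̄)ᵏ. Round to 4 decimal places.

-0.1064

x̄ = 13.6000
Σ(xᵢ − x̄)² = 1200.4600 ⇒ m₂ = 240.09200
Σ(xᵢ − x̄)⁴ = 834009.4498 ⇒ m₄ = 166801.88996
m₂² = 57644.16846
g_2 = m₄/m₂² − 3 = 2.89365 − 3 ≈ -0.1064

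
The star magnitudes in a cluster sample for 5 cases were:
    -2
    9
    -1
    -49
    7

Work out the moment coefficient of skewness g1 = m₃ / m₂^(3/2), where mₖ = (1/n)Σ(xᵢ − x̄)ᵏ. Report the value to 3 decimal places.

-1.349

x̄ = (-2 + 9 - 1 - 49 + 7) / 5 = -7.2000
deviations (xᵢ − x̄): 5.2000, 16.2000, 6.2000, -41.8000, 14.2000
Σ(xᵢ − x̄)² = 2276.8000 ⇒ m₂ = 2276.8000/5 = 455.36000
Σ(xᵢ − x̄)³ = -65540.8800 ⇒ m₃ = -65540.8800/5 = -13108.17600
m₂^(3/2) = 455.36000^(1.5) = 9717.00257
g1 = m₃ / m₂^(3/2) = -13108.17600 / 9717.00257 ≈ -1.349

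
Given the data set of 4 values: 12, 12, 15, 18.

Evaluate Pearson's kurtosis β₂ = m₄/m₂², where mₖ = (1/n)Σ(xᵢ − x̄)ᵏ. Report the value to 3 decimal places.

1.628

x̄ = 14.2500
Σ(xᵢ − x̄)² = 24.7500 ⇒ m₂ = 6.18750
Σ(xᵢ − x̄)⁴ = 249.3281 ⇒ m₄ = 62.33203
m₂² = 38.28516
β₂ = m₄/m₂² = 62.33203 / 38.28516 ≈ 1.628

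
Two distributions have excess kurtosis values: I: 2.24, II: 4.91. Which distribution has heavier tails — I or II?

II

Higher excess kurtosis ⇒ heavier tails relative to the normal distribution.
2.24 vs 4.91: the larger is 4.91, so II has heavier tails.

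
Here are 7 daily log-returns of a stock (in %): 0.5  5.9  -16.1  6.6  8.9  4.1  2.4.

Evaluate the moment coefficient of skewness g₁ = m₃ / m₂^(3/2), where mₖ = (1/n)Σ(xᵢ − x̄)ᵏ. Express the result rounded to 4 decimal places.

-1.5894

x̄ = (0.5 + 5.9 - 16.1 + 6.6 + 8.9 + 4.1 + 2.4) / 7 = 1.7571
deviations (xᵢ − x̄): -1.2571, 4.1429, -17.8571, 4.8429, 7.1429, 2.3429, 0.6429
Σ(xᵢ − x̄)² = 417.9971 ⇒ m₂ = 417.9971/7 = 59.71388
Σ(xᵢ − x̄)³ = -5133.9860 ⇒ m₃ = -5133.9860/7 = -733.42657
m₂^(3/2) = 59.71388^(1.5) = 461.43753
g₁ = m₃ / m₂^(3/2) = -733.42657 / 461.43753 ≈ -1.5894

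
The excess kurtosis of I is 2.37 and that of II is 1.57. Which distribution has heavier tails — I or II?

Higher excess kurtosis ⇒ heavier tails relative to the normal distribution.
2.37 vs 1.57: the larger is 2.37, so I has heavier tails.

I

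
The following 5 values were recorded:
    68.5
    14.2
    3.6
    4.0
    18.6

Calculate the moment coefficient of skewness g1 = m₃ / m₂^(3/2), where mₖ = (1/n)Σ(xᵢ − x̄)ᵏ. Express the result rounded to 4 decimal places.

1.2890

x̄ = (68.5 + 14.2 + 3.6 + 4.0 + 18.6) / 5 = 21.7800
deviations (xᵢ − x̄): 46.7200, -7.5800, -18.1800, -17.7800, -3.1800
Σ(xᵢ − x̄)² = 2896.9680 ⇒ m₂ = 2896.9680/5 = 579.39360
Σ(xᵢ − x̄)³ = 89881.3171 ⇒ m₃ = 89881.3171/5 = 17976.26342
m₂^(3/2) = 579.39360^(1.5) = 13946.34937
g1 = m₃ / m₂^(3/2) = 17976.26342 / 13946.34937 ≈ 1.2890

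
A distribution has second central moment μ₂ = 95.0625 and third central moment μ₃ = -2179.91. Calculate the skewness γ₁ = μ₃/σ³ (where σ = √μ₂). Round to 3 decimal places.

-2.352

σ = √μ₂ = √95.0625 = 9.75000
σ³ = μ₂^(3/2) = 926.85938
γ₁ = μ₃/σ³ = -2179.91 / 926.85938 ≈ -2.352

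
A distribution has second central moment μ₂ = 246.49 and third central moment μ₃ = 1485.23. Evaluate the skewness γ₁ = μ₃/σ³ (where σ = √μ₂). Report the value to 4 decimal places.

σ = √μ₂ = √246.49 = 15.70000
σ³ = μ₂^(3/2) = 3869.89300
γ₁ = μ₃/σ³ = 1485.23 / 3869.89300 ≈ 0.3838

0.3838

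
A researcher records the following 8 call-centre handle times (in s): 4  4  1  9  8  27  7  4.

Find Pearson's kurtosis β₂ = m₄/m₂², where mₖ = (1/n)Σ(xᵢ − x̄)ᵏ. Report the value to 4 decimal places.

5.0470

x̄ = 8.0000
Σ(xᵢ − x̄)² = 460.0000 ⇒ m₂ = 57.50000
Σ(xᵢ − x̄)⁴ = 133492.0000 ⇒ m₄ = 16686.50000
m₂² = 3306.25000
β₂ = m₄/m₂² = 16686.50000 / 3306.25000 ≈ 5.0470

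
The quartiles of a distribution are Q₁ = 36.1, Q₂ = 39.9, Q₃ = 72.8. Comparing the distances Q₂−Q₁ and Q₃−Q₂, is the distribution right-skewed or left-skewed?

Q₂ − Q₁ = 3.8;  Q₃ − Q₂ = 32.9
Q₃ − Q₂ > Q₂ − Q₁ ⇒ the upper half is more spread out ⇒ right-skewed.

right-skewed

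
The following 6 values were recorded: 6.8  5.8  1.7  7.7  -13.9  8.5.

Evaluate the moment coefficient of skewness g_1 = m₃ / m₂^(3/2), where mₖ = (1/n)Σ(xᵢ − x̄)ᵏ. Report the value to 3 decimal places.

x̄ = (6.8 + 5.8 + 1.7 + 7.7 - 13.9 + 8.5) / 6 = 2.7667
deviations (xᵢ − x̄): 4.0333, 3.0333, -1.0667, 4.9333, -16.6667, 5.7333
Σ(xᵢ − x̄)² = 361.5933 ⇒ m₂ = 361.5933/6 = 60.26556
Σ(xᵢ − x̄)³ = -4228.7924 ⇒ m₃ = -4228.7924/6 = -704.79874
m₂^(3/2) = 60.26556^(1.5) = 467.84689
g_1 = m₃ / m₂^(3/2) = -704.79874 / 467.84689 ≈ -1.506

-1.506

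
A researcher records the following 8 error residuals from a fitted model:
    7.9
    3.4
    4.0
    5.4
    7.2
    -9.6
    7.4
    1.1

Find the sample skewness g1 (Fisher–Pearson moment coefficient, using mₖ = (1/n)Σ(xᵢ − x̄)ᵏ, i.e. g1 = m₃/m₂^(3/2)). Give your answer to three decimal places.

-1.594

x̄ = (7.9 + 3.4 + 4.0 + 5.4 + 7.2 - 9.6 + 7.4 + 1.1) / 8 = 3.3500
deviations (xᵢ − x̄): 4.5500, 0.0500, 0.6500, 2.0500, 3.8500, -12.9500, 4.0500, -2.2500
Σ(xᵢ − x̄)² = 229.3200 ⇒ m₂ = 229.3200/8 = 28.66500
Σ(xᵢ − x̄)³ = -1956.5550 ⇒ m₃ = -1956.5550/8 = -244.56937
m₂^(3/2) = 28.66500^(1.5) = 153.47156
g1 = m₃ / m₂^(3/2) = -244.56937 / 153.47156 ≈ -1.594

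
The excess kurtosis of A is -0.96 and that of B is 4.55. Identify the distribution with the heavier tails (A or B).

B

Higher excess kurtosis ⇒ heavier tails relative to the normal distribution.
-0.96 vs 4.55: the larger is 4.55, so B has heavier tails. (B is leptokurtic — heavier-than-normal tails; the other is platykurtic.)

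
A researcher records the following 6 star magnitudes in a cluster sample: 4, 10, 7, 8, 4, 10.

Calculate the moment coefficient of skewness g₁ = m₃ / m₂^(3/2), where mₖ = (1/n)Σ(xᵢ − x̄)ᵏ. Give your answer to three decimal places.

x̄ = (4 + 10 + 7 + 8 + 4 + 10) / 6 = 7.1667
deviations (xᵢ − x̄): -3.1667, 2.8333, -0.1667, 0.8333, -3.1667, 2.8333
Σ(xᵢ − x̄)² = 36.8333 ⇒ m₂ = 36.8333/6 = 6.13889
Σ(xᵢ − x̄)³ = -17.4444 ⇒ m₃ = -17.4444/6 = -2.90741
m₂^(3/2) = 6.13889^(1.5) = 15.21019
g₁ = m₃ / m₂^(3/2) = -2.90741 / 15.21019 ≈ -0.191

-0.191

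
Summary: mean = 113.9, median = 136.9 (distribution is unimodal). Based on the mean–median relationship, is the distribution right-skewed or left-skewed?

mean − median = 113.9 − 136.9 = -23.0
mean < median ⇒ the longer tail is on the left ⇒ left-skewed (negatively skewed).

left-skewed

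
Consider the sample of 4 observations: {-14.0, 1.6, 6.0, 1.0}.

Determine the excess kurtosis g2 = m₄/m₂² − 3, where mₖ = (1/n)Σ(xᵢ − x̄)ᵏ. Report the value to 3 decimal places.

-0.802

x̄ = -1.3500
Σ(xᵢ − x̄)² = 228.2700 ⇒ m₂ = 57.06750
Σ(xᵢ − x̄)⁴ = 28631.8625 ⇒ m₄ = 7157.96563
m₂² = 3256.69956
g2 = m₄/m₂² − 3 = 2.19792 − 3 ≈ -0.802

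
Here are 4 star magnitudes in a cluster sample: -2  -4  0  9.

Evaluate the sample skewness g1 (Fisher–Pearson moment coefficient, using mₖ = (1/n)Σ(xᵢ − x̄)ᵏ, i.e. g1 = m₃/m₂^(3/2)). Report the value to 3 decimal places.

x̄ = (-2 - 4 + 0 + 9) / 4 = 0.7500
deviations (xᵢ − x̄): -2.7500, -4.7500, -0.7500, 8.2500
Σ(xᵢ − x̄)² = 98.7500 ⇒ m₂ = 98.7500/4 = 24.68750
Σ(xᵢ − x̄)³ = 433.1250 ⇒ m₃ = 433.1250/4 = 108.28125
m₂^(3/2) = 24.68750^(1.5) = 122.66359
g1 = m₃ / m₂^(3/2) = 108.28125 / 122.66359 ≈ 0.883

0.883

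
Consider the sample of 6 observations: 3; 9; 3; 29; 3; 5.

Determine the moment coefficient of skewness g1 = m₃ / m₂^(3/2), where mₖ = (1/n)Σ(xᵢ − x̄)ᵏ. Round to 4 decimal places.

1.5983

x̄ = (3 + 9 + 3 + 29 + 3 + 5) / 6 = 8.6667
deviations (xᵢ − x̄): -5.6667, 0.3333, -5.6667, 20.3333, -5.6667, -3.6667
Σ(xᵢ − x̄)² = 523.3333 ⇒ m₂ = 523.3333/6 = 87.22222
Σ(xᵢ − x̄)³ = 7811.5556 ⇒ m₃ = 7811.5556/6 = 1301.92593
m₂^(3/2) = 87.22222^(1.5) = 814.59309
g1 = m₃ / m₂^(3/2) = 1301.92593 / 814.59309 ≈ 1.5983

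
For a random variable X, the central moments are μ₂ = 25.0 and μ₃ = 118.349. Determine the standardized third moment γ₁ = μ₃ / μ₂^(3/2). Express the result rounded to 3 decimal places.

0.947

σ = √μ₂ = √25.0 = 5.00000
σ³ = μ₂^(3/2) = 125.00000
γ₁ = μ₃/σ³ = 118.349 / 125.00000 ≈ 0.947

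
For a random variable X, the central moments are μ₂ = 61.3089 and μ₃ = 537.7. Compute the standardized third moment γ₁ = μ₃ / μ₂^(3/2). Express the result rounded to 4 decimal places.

σ = √μ₂ = √61.3089 = 7.83000
σ³ = μ₂^(3/2) = 480.04869
γ₁ = μ₃/σ³ = 537.7 / 480.04869 ≈ 1.1201

1.1201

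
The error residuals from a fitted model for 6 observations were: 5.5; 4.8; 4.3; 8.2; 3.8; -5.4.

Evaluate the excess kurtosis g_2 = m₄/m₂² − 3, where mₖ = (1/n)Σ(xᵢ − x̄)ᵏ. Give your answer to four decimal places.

0.5481

x̄ = 3.5333
Σ(xᵢ − x̄)² = 107.7133 ⇒ m₂ = 17.95222
Σ(xᵢ − x̄)⁴ = 6860.9054 ⇒ m₄ = 1143.48424
m₂² = 322.28228
g_2 = m₄/m₂² − 3 = 3.54808 − 3 ≈ 0.5481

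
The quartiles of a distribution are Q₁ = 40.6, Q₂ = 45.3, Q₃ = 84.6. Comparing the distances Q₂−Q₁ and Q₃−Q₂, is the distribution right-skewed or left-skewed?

right-skewed

Q₂ − Q₁ = 4.7;  Q₃ − Q₂ = 39.3
Q₃ − Q₂ > Q₂ − Q₁ ⇒ the upper half is more spread out ⇒ right-skewed.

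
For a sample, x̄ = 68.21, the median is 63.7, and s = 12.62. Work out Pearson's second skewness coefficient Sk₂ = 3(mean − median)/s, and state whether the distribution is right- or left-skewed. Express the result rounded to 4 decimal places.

Sk₂ = 3(68.21 − 63.7) / 12.62 = 3 × 4.5100 / 12.62
    = 13.5300 / 12.62 ≈ 1.0721
Sk₂ > 0 ⇒ mean > median ⇒ right-skewed (positive skew).

1.0721, right-skewed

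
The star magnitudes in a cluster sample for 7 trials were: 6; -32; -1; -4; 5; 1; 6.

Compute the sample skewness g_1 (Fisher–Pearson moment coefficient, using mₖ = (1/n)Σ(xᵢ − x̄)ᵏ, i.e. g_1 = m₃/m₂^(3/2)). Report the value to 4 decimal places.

-1.7177

x̄ = (6 - 32 - 1 - 4 + 5 + 1 + 6) / 7 = -2.7143
deviations (xᵢ − x̄): 8.7143, -29.2857, 1.7143, -1.2857, 7.7143, 3.7143, 8.7143
Σ(xᵢ − x̄)² = 1087.4286 ⇒ m₂ = 1087.4286/7 = 155.34694
Σ(xᵢ − x̄)³ = -23280.2449 ⇒ m₃ = -23280.2449/7 = -3325.74927
m₂^(3/2) = 155.34694^(1.5) = 1936.21709
g_1 = m₃ / m₂^(3/2) = -3325.74927 / 1936.21709 ≈ -1.7177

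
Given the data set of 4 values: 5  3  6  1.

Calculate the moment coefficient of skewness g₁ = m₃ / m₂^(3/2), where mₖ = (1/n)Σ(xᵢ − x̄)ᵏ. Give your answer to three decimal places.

x̄ = (5 + 3 + 6 + 1) / 4 = 3.7500
deviations (xᵢ − x̄): 1.2500, -0.7500, 2.2500, -2.7500
Σ(xᵢ − x̄)² = 14.7500 ⇒ m₂ = 14.7500/4 = 3.68750
Σ(xᵢ − x̄)³ = -7.8750 ⇒ m₃ = -7.8750/4 = -1.96875
m₂^(3/2) = 3.68750^(1.5) = 7.08106
g₁ = m₃ / m₂^(3/2) = -1.96875 / 7.08106 ≈ -0.278

-0.278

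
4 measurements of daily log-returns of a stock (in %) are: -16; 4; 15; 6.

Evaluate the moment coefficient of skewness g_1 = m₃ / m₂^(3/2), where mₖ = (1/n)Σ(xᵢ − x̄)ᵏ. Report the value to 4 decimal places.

x̄ = (-16 + 4 + 15 + 6) / 4 = 2.2500
deviations (xᵢ − x̄): -18.2500, 1.7500, 12.7500, 3.7500
Σ(xᵢ − x̄)² = 512.7500 ⇒ m₂ = 512.7500/4 = 128.18750
Σ(xᵢ − x̄)³ = -3947.6250 ⇒ m₃ = -3947.6250/4 = -986.90625
m₂^(3/2) = 128.18750^(1.5) = 1451.33783
g_1 = m₃ / m₂^(3/2) = -986.90625 / 1451.33783 ≈ -0.6800

-0.6800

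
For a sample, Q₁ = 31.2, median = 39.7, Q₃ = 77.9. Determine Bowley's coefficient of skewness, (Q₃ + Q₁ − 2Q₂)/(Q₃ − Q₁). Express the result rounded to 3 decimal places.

numerator: Q₃ + Q₁ − 2Q₂ = 77.9 + 31.2 − 2×39.7 = 29.7000
denominator: Q₃ − Q₁ = 77.9 − 31.2 = 46.7000
Bowley skewness = 29.7000 / 46.7000 ≈ 0.636

0.636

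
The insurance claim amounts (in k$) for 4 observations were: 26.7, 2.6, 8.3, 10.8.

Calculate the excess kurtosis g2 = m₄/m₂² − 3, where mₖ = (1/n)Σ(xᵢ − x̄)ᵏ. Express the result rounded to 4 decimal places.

-0.8926

x̄ = 12.1000
Σ(xᵢ − x̄)² = 319.5400 ⇒ m₂ = 79.88500
Σ(xᵢ − x̄)⁴ = 53793.6178 ⇒ m₄ = 13448.40445
m₂² = 6381.61322
g2 = m₄/m₂² − 3 = 2.10737 − 3 ≈ -0.8926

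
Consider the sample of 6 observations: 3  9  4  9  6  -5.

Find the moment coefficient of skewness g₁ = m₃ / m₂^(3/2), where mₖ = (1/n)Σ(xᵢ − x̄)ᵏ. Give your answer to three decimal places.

x̄ = (3 + 9 + 4 + 9 + 6 - 5) / 6 = 4.3333
deviations (xᵢ − x̄): -1.3333, 4.6667, -0.3333, 4.6667, 1.6667, -9.3333
Σ(xᵢ − x̄)² = 135.3333 ⇒ m₂ = 135.3333/6 = 22.55556
Σ(xᵢ − x̄)³ = -607.5556 ⇒ m₃ = -607.5556/6 = -101.25926
m₂^(3/2) = 22.55556^(1.5) = 107.12240
g₁ = m₃ / m₂^(3/2) = -101.25926 / 107.12240 ≈ -0.945

-0.945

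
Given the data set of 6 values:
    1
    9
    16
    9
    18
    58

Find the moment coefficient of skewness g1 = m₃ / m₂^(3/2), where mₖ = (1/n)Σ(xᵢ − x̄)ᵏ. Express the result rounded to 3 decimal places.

x̄ = (1 + 9 + 16 + 9 + 18 + 58) / 6 = 18.5000
deviations (xᵢ − x̄): -17.5000, -9.5000, -2.5000, -9.5000, -0.5000, 39.5000
Σ(xᵢ − x̄)² = 2053.5000 ⇒ m₂ = 2053.5000/6 = 342.25000
Σ(xᵢ − x̄)³ = 54540.0000 ⇒ m₃ = 54540.0000/6 = 9090.00000
m₂^(3/2) = 342.25000^(1.5) = 6331.62500
g1 = m₃ / m₂^(3/2) = 9090.00000 / 6331.62500 ≈ 1.436

1.436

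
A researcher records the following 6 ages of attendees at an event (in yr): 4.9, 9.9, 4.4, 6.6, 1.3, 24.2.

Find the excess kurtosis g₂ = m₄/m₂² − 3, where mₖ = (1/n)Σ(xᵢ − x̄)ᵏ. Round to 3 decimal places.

x̄ = 8.5500
Σ(xᵢ − x̄)² = 333.6550 ⇒ m₂ = 55.60917
Σ(xᵢ − x̄)⁴ = 63241.7314 ⇒ m₄ = 10540.28857
m₂² = 3092.37942
g₂ = m₄/m₂² − 3 = 3.40847 − 3 ≈ 0.408

0.408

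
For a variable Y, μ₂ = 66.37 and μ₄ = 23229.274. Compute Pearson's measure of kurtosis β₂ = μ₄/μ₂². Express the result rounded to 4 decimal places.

μ₂² = 66.37² = 4404.97690
μ₄/μ₂² = 23229.274 / 4404.97690 = 5.27342
β₂ ≈ 5.2734

5.2734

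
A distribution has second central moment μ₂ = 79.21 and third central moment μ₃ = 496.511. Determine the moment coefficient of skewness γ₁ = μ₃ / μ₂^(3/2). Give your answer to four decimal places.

0.7043

σ = √μ₂ = √79.21 = 8.90000
σ³ = μ₂^(3/2) = 704.96900
γ₁ = μ₃/σ³ = 496.511 / 704.96900 ≈ 0.7043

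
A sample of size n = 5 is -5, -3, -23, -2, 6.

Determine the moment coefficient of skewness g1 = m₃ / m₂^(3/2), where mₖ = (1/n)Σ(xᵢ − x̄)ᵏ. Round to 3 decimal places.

x̄ = (-5 - 3 - 23 - 2 + 6) / 5 = -5.4000
deviations (xᵢ − x̄): 0.4000, 2.4000, -17.6000, 3.4000, 11.4000
Σ(xᵢ − x̄)² = 457.2000 ⇒ m₂ = 457.2000/5 = 91.44000
Σ(xᵢ − x̄)³ = -3917.0400 ⇒ m₃ = -3917.0400/5 = -783.40800
m₂^(3/2) = 91.44000^(1.5) = 874.38828
g1 = m₃ / m₂^(3/2) = -783.40800 / 874.38828 ≈ -0.896

-0.896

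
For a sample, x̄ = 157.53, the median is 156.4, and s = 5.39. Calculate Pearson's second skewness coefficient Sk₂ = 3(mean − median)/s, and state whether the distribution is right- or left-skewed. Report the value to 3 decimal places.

0.629, right-skewed

Sk₂ = 3(157.53 − 156.4) / 5.39 = 3 × 1.1300 / 5.39
    = 3.3900 / 5.39 ≈ 0.629
Sk₂ > 0 ⇒ mean > median ⇒ right-skewed (positive skew).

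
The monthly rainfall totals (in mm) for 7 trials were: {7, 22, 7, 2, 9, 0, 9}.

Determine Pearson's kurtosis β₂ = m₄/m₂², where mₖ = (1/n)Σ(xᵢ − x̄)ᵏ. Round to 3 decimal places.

3.408

x̄ = 8.0000
Σ(xᵢ − x̄)² = 300.0000 ⇒ m₂ = 42.85714
Σ(xᵢ − x̄)⁴ = 43812.0000 ⇒ m₄ = 6258.85714
m₂² = 1836.73469
β₂ = m₄/m₂² = 6258.85714 / 1836.73469 ≈ 3.408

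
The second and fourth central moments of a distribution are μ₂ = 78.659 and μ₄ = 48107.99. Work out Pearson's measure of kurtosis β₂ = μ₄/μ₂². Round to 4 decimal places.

μ₂² = 78.659² = 6187.23828
μ₄/μ₂² = 48107.99 / 6187.23828 = 7.77536
β₂ ≈ 7.7754

7.7754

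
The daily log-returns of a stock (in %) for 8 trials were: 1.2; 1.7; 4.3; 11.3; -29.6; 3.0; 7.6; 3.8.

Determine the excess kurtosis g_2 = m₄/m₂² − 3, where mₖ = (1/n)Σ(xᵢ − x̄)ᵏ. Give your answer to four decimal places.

2.4133

x̄ = 0.4125
Σ(xᵢ − x̄)² = 1106.5088 ⇒ m₂ = 138.31359
Σ(xᵢ − x̄)⁴ = 828478.8208 ⇒ m₄ = 103559.85260
m₂² = 19130.65022
g_2 = m₄/m₂² − 3 = 5.41329 − 3 ≈ 2.4133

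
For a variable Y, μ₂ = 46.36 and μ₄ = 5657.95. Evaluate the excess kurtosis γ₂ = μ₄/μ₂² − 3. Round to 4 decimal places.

μ₂² = 46.36² = 2149.24960
μ₄/μ₂² = 5657.95 / 2149.24960 = 2.63252
γ₂ = 2.63252 − 3 ≈ -0.3675

-0.3675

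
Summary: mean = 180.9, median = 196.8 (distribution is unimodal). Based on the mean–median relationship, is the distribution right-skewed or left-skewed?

mean − median = 180.9 − 196.8 = -15.9
mean < median ⇒ the longer tail is on the left ⇒ left-skewed (negatively skewed).

left-skewed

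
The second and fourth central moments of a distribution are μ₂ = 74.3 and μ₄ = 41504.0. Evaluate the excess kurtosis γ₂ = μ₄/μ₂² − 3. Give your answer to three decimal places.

4.518

μ₂² = 74.3² = 5520.49000
μ₄/μ₂² = 41504.0 / 5520.49000 = 7.51817
γ₂ = 7.51817 − 3 ≈ 4.518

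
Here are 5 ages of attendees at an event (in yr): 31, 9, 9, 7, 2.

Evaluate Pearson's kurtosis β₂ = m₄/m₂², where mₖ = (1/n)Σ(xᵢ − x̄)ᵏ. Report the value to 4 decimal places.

2.9754

x̄ = 11.6000
Σ(xᵢ − x̄)² = 503.2000 ⇒ m₂ = 100.64000
Σ(xᵢ − x̄)⁴ = 150679.4560 ⇒ m₄ = 30135.89120
m₂² = 10128.40960
β₂ = m₄/m₂² = 30135.89120 / 10128.40960 ≈ 2.9754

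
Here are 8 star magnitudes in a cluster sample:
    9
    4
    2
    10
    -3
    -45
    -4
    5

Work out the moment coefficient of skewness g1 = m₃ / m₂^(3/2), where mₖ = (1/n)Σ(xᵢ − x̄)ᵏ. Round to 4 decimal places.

x̄ = (9 + 4 + 2 + 10 - 3 - 45 - 4 + 5) / 8 = -2.7500
deviations (xᵢ − x̄): 11.7500, 6.7500, 4.7500, 12.7500, -0.2500, -42.2500, -1.2500, 7.7500
Σ(xᵢ − x̄)² = 2215.5000 ⇒ m₂ = 2215.5000/8 = 276.93750
Σ(xᵢ − x̄)³ = -70845.7500 ⇒ m₃ = -70845.7500/8 = -8855.71875
m₂^(3/2) = 276.93750^(1.5) = 4608.63858
g1 = m₃ / m₂^(3/2) = -8855.71875 / 4608.63858 ≈ -1.9215

-1.9215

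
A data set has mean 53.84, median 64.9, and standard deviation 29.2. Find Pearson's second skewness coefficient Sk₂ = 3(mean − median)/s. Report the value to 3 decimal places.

Sk₂ = 3(53.84 − 64.9) / 29.2 = 3 × -11.0600 / 29.2
    = -33.1800 / 29.2 ≈ -1.136

-1.136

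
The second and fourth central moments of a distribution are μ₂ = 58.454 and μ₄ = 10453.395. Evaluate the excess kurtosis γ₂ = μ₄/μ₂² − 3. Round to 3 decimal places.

0.059

μ₂² = 58.454² = 3416.87012
μ₄/μ₂² = 10453.395 / 3416.87012 = 3.05935
γ₂ = 3.05935 − 3 ≈ 0.059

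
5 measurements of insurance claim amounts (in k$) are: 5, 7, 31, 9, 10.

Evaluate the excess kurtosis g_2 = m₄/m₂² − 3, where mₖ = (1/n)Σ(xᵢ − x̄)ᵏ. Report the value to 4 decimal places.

0.0928

x̄ = 12.4000
Σ(xᵢ − x̄)² = 447.2000 ⇒ m₂ = 89.44000
Σ(xᵢ − x̄)⁴ = 123704.0960 ⇒ m₄ = 24740.81920
m₂² = 7999.51360
g_2 = m₄/m₂² − 3 = 3.09279 − 3 ≈ 0.0928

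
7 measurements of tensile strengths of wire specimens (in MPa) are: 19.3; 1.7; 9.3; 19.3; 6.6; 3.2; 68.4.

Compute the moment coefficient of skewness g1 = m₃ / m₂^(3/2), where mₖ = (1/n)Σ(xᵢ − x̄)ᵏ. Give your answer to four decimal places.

1.6666

x̄ = (19.3 + 1.7 + 9.3 + 19.3 + 6.6 + 3.2 + 68.4) / 7 = 18.2571
deviations (xᵢ − x̄): 1.0429, -16.5571, -8.9571, 1.0429, -11.6571, -15.0571, 50.1429
Σ(xᵢ − x̄)² = 3233.4571 ⇒ m₂ = 3233.4571/7 = 461.92245
Σ(xᵢ − x̄)³ = 115821.3718 ⇒ m₃ = 115821.3718/7 = 16545.91025
m₂^(3/2) = 461.92245^(1.5) = 9927.81335
g1 = m₃ / m₂^(3/2) = 16545.91025 / 9927.81335 ≈ 1.6666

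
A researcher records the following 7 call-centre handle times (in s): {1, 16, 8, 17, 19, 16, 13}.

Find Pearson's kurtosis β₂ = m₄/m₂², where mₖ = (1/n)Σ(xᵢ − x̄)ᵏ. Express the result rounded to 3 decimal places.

x̄ = 12.8571
Σ(xᵢ − x̄)² = 238.8571 ⇒ m₂ = 34.12245
Σ(xᵢ − x̄)⁴ = 22236.2566 ⇒ m₄ = 3176.60808
m₂² = 1164.34152
β₂ = m₄/m₂² = 3176.60808 / 1164.34152 ≈ 2.728

2.728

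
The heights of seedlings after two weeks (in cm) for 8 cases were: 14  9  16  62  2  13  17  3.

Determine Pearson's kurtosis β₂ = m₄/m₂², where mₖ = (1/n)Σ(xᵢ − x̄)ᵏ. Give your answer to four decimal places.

5.2171

x̄ = 17.0000
Σ(xᵢ − x̄)² = 2536.0000 ⇒ m₂ = 317.00000
Σ(xᵢ − x̄)⁴ = 4194100.0000 ⇒ m₄ = 524262.50000
m₂² = 100489.00000
β₂ = m₄/m₂² = 524262.50000 / 100489.00000 ≈ 5.2171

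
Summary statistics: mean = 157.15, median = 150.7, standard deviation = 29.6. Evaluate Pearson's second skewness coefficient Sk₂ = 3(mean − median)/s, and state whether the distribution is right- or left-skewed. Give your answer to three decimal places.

0.654, right-skewed

Sk₂ = 3(157.15 − 150.7) / 29.6 = 3 × 6.4500 / 29.6
    = 19.3500 / 29.6 ≈ 0.654
Sk₂ > 0 ⇒ mean > median ⇒ right-skewed (positive skew).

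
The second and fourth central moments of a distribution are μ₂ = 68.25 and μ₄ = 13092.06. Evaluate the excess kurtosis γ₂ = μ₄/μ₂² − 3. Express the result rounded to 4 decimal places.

-0.1894

μ₂² = 68.25² = 4658.06250
μ₄/μ₂² = 13092.06 / 4658.06250 = 2.81062
γ₂ = 2.81062 − 3 ≈ -0.1894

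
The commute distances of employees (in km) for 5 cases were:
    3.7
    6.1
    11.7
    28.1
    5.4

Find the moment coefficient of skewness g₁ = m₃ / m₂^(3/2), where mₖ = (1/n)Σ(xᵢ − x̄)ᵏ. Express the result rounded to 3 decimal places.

x̄ = (3.7 + 6.1 + 11.7 + 28.1 + 5.4) / 5 = 11.0000
deviations (xᵢ − x̄): -7.3000, -4.9000, 0.7000, 17.1000, -5.6000
Σ(xᵢ − x̄)² = 401.5600 ⇒ m₂ = 401.5600/5 = 80.31200
Σ(xᵢ − x̄)³ = 4318.2720 ⇒ m₃ = 4318.2720/5 = 863.65440
m₂^(3/2) = 80.31200^(1.5) = 719.73175
g₁ = m₃ / m₂^(3/2) = 863.65440 / 719.73175 ≈ 1.200

1.200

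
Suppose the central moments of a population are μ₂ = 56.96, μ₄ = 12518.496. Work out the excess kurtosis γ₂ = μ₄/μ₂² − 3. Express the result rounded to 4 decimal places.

0.8584

μ₂² = 56.96² = 3244.44160
μ₄/μ₂² = 12518.496 / 3244.44160 = 3.85844
γ₂ = 3.85844 − 3 ≈ 0.8584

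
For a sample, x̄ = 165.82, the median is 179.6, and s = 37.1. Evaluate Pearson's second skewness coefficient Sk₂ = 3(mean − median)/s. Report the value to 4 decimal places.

-1.1143

Sk₂ = 3(165.82 − 179.6) / 37.1 = 3 × -13.7800 / 37.1
    = -41.3400 / 37.1 ≈ -1.1143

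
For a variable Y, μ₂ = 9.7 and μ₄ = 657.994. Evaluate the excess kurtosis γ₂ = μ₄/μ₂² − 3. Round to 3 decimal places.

μ₂² = 9.7² = 94.09000
μ₄/μ₂² = 657.994 / 94.09000 = 6.99324
γ₂ = 6.99324 − 3 ≈ 3.993

3.993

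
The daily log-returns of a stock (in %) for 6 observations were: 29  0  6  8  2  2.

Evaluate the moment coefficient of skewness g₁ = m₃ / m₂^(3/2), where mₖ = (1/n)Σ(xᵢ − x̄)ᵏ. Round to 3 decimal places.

1.505

x̄ = (29 + 0 + 6 + 8 + 2 + 2) / 6 = 7.8333
deviations (xᵢ − x̄): 21.1667, -7.8333, -1.8333, 0.1667, -5.8333, -5.8333
Σ(xᵢ − x̄)² = 580.8333 ⇒ m₂ = 580.8333/6 = 96.80556
Σ(xᵢ − x̄)³ = 8599.4444 ⇒ m₃ = 8599.4444/6 = 1433.24074
m₂^(3/2) = 96.80556^(1.5) = 952.46806
g₁ = m₃ / m₂^(3/2) = 1433.24074 / 952.46806 ≈ 1.505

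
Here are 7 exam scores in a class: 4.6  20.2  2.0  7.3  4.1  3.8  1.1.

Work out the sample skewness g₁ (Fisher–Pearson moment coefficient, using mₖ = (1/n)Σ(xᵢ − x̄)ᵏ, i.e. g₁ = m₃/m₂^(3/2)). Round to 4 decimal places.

1.6669

x̄ = (4.6 + 20.2 + 2.0 + 7.3 + 4.1 + 3.8 + 1.1) / 7 = 6.1571
deviations (xᵢ − x̄): -1.5571, 14.0429, -4.1571, 1.1429, -2.0571, -2.3571, -5.0571
Σ(xᵢ − x̄)² = 253.5771 ⇒ m₂ = 253.5771/7 = 36.22531
Σ(xᵢ − x̄)³ = 2544.0143 ⇒ m₃ = 2544.0143/7 = 363.43062
m₂^(3/2) = 36.22531^(1.5) = 218.03092
g₁ = m₃ / m₂^(3/2) = 363.43062 / 218.03092 ≈ 1.6669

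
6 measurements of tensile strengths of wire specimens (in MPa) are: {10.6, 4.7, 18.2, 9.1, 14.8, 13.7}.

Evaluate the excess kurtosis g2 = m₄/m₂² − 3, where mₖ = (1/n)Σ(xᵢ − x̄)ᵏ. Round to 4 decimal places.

x̄ = 11.8500
Σ(xᵢ − x̄)² = 112.6950 ⇒ m₂ = 18.78250
Σ(xᵢ − x̄)⁴ = 4386.4938 ⇒ m₄ = 731.08231
m₂² = 352.78231
g2 = m₄/m₂² − 3 = 2.07233 − 3 ≈ -0.9277

-0.9277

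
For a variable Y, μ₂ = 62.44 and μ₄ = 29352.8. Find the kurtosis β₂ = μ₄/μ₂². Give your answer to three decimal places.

μ₂² = 62.44² = 3898.75360
μ₄/μ₂² = 29352.8 / 3898.75360 = 7.52877
β₂ ≈ 7.529

7.529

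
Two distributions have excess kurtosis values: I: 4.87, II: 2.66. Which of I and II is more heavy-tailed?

I

Higher excess kurtosis ⇒ heavier tails relative to the normal distribution.
4.87 vs 2.66: the larger is 4.87, so I has heavier tails.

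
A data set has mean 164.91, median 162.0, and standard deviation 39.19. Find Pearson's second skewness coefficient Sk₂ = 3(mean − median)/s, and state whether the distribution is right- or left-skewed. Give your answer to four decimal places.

Sk₂ = 3(164.91 − 162.0) / 39.19 = 3 × 2.9100 / 39.19
    = 8.7300 / 39.19 ≈ 0.2228
Sk₂ > 0 ⇒ mean > median ⇒ right-skewed (positive skew).

0.2228, right-skewed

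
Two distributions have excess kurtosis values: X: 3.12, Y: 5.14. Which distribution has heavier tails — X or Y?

Y

Higher excess kurtosis ⇒ heavier tails relative to the normal distribution.
3.12 vs 5.14: the larger is 5.14, so Y has heavier tails.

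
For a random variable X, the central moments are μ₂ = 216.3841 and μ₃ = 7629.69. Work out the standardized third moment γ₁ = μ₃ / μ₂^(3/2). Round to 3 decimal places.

2.397

σ = √μ₂ = √216.3841 = 14.71000
σ³ = μ₂^(3/2) = 3183.01011
γ₁ = μ₃/σ³ = 7629.69 / 3183.01011 ≈ 2.397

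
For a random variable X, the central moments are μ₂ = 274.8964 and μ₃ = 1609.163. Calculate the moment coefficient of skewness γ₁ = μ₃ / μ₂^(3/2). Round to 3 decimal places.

0.353

σ = √μ₂ = √274.8964 = 16.58000
σ³ = μ₂^(3/2) = 4557.78231
γ₁ = μ₃/σ³ = 1609.163 / 4557.78231 ≈ 0.353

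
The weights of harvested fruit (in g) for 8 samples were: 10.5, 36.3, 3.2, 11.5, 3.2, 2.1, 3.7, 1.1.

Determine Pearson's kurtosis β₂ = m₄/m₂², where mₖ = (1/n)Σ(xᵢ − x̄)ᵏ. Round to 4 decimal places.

x̄ = 8.9500
Σ(xᵢ − x̄)² = 959.1600 ⇒ m₂ = 119.89500
Σ(xᵢ − x̄)⁴ = 568530.7177 ⇒ m₄ = 71066.33972
m₂² = 14374.81102
β₂ = m₄/m₂² = 71066.33972 / 14374.81102 ≈ 4.9438

4.9438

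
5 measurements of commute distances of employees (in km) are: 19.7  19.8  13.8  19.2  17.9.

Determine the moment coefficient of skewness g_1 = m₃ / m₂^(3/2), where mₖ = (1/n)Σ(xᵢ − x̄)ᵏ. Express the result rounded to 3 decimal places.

-1.197

x̄ = (19.7 + 19.8 + 13.8 + 19.2 + 17.9) / 5 = 18.0800
deviations (xᵢ − x̄): 1.6200, 1.7200, -4.2800, 1.1200, -0.1800
Σ(xᵢ − x̄)² = 25.1880 ⇒ m₂ = 25.1880/5 = 5.03760
Σ(xᵢ − x̄)³ = -67.6637 ⇒ m₃ = -67.6637/5 = -13.53274
m₂^(3/2) = 5.03760^(1.5) = 11.30669
g_1 = m₃ / m₂^(3/2) = -13.53274 / 11.30669 ≈ -1.197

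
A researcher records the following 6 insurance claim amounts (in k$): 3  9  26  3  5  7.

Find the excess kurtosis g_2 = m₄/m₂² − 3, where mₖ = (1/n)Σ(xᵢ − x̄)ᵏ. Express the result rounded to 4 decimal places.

0.6979

x̄ = 8.8333
Σ(xᵢ − x̄)² = 380.8333 ⇒ m₂ = 63.47222
Σ(xᵢ − x̄)⁴ = 89387.8194 ⇒ m₄ = 14897.96991
m₂² = 4028.72299
g_2 = m₄/m₂² − 3 = 3.69794 − 3 ≈ 0.6979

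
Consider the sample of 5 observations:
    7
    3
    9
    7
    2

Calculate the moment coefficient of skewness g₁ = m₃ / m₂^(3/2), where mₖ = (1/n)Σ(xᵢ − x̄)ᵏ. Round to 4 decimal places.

x̄ = (7 + 3 + 9 + 7 + 2) / 5 = 5.6000
deviations (xᵢ − x̄): 1.4000, -2.6000, 3.4000, 1.4000, -3.6000
Σ(xᵢ − x̄)² = 35.2000 ⇒ m₂ = 35.2000/5 = 7.04000
Σ(xᵢ − x̄)³ = -19.4400 ⇒ m₃ = -19.4400/5 = -3.88800
m₂^(3/2) = 7.04000^(1.5) = 18.67923
g₁ = m₃ / m₂^(3/2) = -3.88800 / 18.67923 ≈ -0.2081

-0.2081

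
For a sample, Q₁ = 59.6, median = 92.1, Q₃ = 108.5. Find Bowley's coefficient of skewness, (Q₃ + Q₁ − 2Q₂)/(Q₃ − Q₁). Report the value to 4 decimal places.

numerator: Q₃ + Q₁ − 2Q₂ = 108.5 + 59.6 − 2×92.1 = -16.1000
denominator: Q₃ − Q₁ = 108.5 − 59.6 = 48.9000
Bowley skewness = -16.1000 / 48.9000 ≈ -0.3292

-0.3292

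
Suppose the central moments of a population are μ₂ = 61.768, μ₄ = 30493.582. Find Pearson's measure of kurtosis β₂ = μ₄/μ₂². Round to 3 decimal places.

μ₂² = 61.768² = 3815.28582
μ₄/μ₂² = 30493.582 / 3815.28582 = 7.99248
β₂ ≈ 7.992

7.992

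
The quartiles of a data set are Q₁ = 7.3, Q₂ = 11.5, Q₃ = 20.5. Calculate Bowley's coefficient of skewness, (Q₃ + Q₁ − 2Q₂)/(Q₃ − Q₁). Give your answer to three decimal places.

numerator: Q₃ + Q₁ − 2Q₂ = 20.5 + 7.3 − 2×11.5 = 4.8000
denominator: Q₃ − Q₁ = 20.5 − 7.3 = 13.2000
Bowley skewness = 4.8000 / 13.2000 ≈ 0.364

0.364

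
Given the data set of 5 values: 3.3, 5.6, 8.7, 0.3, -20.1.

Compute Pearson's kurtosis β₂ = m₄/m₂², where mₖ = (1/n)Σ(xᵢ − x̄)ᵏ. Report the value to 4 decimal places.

2.9077

x̄ = -0.4400
Σ(xᵢ − x̄)² = 521.0720 ⇒ m₂ = 104.21440
Σ(xᵢ − x̄)⁴ = 157900.0338 ⇒ m₄ = 31580.00675
m₂² = 10860.64117
β₂ = m₄/m₂² = 31580.00675 / 10860.64117 ≈ 2.9077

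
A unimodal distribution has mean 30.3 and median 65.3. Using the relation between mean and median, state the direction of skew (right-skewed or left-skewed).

mean − median = 30.3 − 65.3 = -35.0
mean < median ⇒ the longer tail is on the left ⇒ left-skewed (negatively skewed).

left-skewed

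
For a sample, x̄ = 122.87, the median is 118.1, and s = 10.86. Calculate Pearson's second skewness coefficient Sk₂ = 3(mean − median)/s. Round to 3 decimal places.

Sk₂ = 3(122.87 − 118.1) / 10.86 = 3 × 4.7700 / 10.86
    = 14.3100 / 10.86 ≈ 1.318

1.318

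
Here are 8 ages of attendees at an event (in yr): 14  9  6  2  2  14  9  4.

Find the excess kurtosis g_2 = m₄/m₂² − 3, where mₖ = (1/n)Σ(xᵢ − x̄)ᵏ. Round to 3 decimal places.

-1.345

x̄ = 7.5000
Σ(xᵢ − x̄)² = 164.0000 ⇒ m₂ = 20.50000
Σ(xᵢ − x̄)⁴ = 5565.5000 ⇒ m₄ = 695.68750
m₂² = 420.25000
g_2 = m₄/m₂² − 3 = 1.65541 − 3 ≈ -1.345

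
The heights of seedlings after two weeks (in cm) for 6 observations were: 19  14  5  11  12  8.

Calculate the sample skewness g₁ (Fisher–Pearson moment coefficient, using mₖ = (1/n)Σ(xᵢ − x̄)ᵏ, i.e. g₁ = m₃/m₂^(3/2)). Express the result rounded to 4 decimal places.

0.2308

x̄ = (19 + 14 + 5 + 11 + 12 + 8) / 6 = 11.5000
deviations (xᵢ − x̄): 7.5000, 2.5000, -6.5000, -0.5000, 0.5000, -3.5000
Σ(xᵢ − x̄)² = 117.5000 ⇒ m₂ = 117.5000/6 = 19.58333
Σ(xᵢ − x̄)³ = 120.0000 ⇒ m₃ = 120.0000/6 = 20.00000
m₂^(3/2) = 19.58333^(1.5) = 86.66224
g₁ = m₃ / m₂^(3/2) = 20.00000 / 86.66224 ≈ 0.2308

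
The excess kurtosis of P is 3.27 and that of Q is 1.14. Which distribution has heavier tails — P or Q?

Higher excess kurtosis ⇒ heavier tails relative to the normal distribution.
3.27 vs 1.14: the larger is 3.27, so P has heavier tails.

P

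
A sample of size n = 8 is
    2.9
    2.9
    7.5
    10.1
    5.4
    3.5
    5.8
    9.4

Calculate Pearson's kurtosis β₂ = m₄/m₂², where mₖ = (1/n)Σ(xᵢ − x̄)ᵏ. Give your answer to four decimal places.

1.6452

x̄ = 5.9375
Σ(xᵢ − x̄)² = 56.4588 ⇒ m₂ = 7.05734
Σ(xᵢ − x̄)⁴ = 655.5360 ⇒ m₄ = 81.94200
m₂² = 49.80610
β₂ = m₄/m₂² = 81.94200 / 49.80610 ≈ 1.6452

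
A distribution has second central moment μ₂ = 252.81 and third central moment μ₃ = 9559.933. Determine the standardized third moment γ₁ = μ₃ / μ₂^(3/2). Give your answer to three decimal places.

σ = √μ₂ = √252.81 = 15.90000
σ³ = μ₂^(3/2) = 4019.67900
γ₁ = μ₃/σ³ = 9559.933 / 4019.67900 ≈ 2.378

2.378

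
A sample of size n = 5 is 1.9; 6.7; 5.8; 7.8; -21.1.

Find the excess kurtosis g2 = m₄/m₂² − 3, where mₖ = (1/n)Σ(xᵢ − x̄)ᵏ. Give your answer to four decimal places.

0.0758

x̄ = 0.2200
Σ(xᵢ − x̄)² = 587.9480 ⇒ m₂ = 117.58960
Σ(xᵢ − x̄)⁴ = 212650.6663 ⇒ m₄ = 42530.13327
m₂² = 13827.31403
g2 = m₄/m₂² − 3 = 3.07581 − 3 ≈ 0.0758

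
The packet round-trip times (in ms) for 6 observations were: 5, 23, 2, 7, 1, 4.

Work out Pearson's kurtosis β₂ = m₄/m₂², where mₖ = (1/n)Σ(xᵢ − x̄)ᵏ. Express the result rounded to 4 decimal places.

x̄ = 7.0000
Σ(xᵢ − x̄)² = 330.0000 ⇒ m₂ = 55.00000
Σ(xᵢ − x̄)⁴ = 67554.0000 ⇒ m₄ = 11259.00000
m₂² = 3025.00000
β₂ = m₄/m₂² = 11259.00000 / 3025.00000 ≈ 3.7220

3.7220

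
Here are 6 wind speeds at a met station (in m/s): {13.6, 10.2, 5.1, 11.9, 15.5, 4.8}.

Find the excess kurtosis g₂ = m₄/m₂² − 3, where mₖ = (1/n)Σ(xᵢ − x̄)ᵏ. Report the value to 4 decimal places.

x̄ = 10.1833
Σ(xᵢ − x̄)² = 97.7083 ⇒ m₂ = 16.28472
Σ(xᵢ − x̄)⁴ = 2451.5543 ⇒ m₄ = 408.59238
m₂² = 265.19218
g₂ = m₄/m₂² − 3 = 1.54074 − 3 ≈ -1.4593

-1.4593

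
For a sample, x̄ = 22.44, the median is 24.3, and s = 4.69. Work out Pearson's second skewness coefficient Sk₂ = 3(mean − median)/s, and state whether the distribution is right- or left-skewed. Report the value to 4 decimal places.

-1.1898, left-skewed

Sk₂ = 3(22.44 − 24.3) / 4.69 = 3 × -1.8600 / 4.69
    = -5.5800 / 4.69 ≈ -1.1898
Sk₂ < 0 ⇒ mean < median ⇒ left-skewed (negative skew).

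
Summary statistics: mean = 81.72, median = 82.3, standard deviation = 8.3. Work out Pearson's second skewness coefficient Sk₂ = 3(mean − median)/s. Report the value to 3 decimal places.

-0.210

Sk₂ = 3(81.72 − 82.3) / 8.3 = 3 × -0.5800 / 8.3
    = -1.7400 / 8.3 ≈ -0.210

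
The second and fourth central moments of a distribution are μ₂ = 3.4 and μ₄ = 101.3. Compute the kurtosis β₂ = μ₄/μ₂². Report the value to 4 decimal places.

μ₂² = 3.4² = 11.56000
μ₄/μ₂² = 101.3 / 11.56000 = 8.76298
β₂ ≈ 8.7630

8.7630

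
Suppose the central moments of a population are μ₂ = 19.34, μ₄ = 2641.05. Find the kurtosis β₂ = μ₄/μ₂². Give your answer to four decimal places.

μ₂² = 19.34² = 374.03560
μ₄/μ₂² = 2641.05 / 374.03560 = 7.06096
β₂ ≈ 7.0610

7.0610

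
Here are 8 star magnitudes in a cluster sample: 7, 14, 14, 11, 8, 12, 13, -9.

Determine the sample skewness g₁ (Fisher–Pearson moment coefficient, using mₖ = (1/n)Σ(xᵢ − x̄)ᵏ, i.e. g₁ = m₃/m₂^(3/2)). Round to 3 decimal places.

-1.783

x̄ = (7 + 14 + 14 + 11 + 8 + 12 + 13 - 9) / 8 = 8.7500
deviations (xᵢ − x̄): -1.7500, 5.2500, 5.2500, 2.2500, -0.7500, 3.2500, 4.2500, -17.7500
Σ(xᵢ − x̄)² = 407.5000 ⇒ m₂ = 407.5000/8 = 50.93750
Σ(xᵢ − x̄)³ = -5186.2500 ⇒ m₃ = -5186.2500/8 = -648.28125
m₂^(3/2) = 50.93750^(1.5) = 363.54355
g₁ = m₃ / m₂^(3/2) = -648.28125 / 363.54355 ≈ -1.783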